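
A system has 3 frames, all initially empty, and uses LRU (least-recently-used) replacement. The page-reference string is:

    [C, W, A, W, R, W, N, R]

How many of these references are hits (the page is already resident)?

3

C -> fault, frames (C)
W -> fault, frames (C W)
A -> fault, frames (C W A)
W -> hit
R -> fault, evict C, frames (A W R)
W -> hit
N -> fault, evict A, frames (R W N)
R -> hit
Hits: 3.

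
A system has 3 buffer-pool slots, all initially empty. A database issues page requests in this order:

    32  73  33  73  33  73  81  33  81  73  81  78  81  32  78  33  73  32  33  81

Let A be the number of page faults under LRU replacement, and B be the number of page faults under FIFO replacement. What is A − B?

Under LRU: F F F . . . F . . . . F . F . F F F . F → 10 faults.
Under FIFO: F F F . . . F . . . . F . F . F F . . F → 9 faults.
A − B = 10 − 9 = 1.

1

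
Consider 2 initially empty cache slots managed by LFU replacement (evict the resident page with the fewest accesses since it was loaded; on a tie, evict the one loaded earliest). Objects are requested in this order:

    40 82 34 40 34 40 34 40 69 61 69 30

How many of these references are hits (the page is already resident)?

40 → miss, frames {40}
82 → miss, frames {40,82}
34 → miss, evict 40, frames {82,34}
40 → miss, evict 82, frames {34,40}
34 → hit
40 → hit
34 → hit
40 → hit
69 → miss, evict 34, frames {40,69}
61 → miss, evict 69, frames {40,61}
69 → miss, evict 61, frames {40,69}
30 → miss, evict 69, frames {40,30}
Hits: 4.

4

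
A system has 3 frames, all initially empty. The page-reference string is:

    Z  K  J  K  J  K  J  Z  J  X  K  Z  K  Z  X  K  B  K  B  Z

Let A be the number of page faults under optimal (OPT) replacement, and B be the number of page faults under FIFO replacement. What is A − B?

-2

Under OPT: F F F . . . . . . F . . . . . . F . . . → 5 faults.
Under FIFO: F F F . . . . . . F . F F . . . F . . . → 7 faults.
A − B = 5 − 7 = -2.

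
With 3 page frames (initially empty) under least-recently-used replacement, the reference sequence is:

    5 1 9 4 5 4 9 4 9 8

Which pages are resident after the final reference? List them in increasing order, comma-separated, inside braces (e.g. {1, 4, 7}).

{4, 8, 9}

5 → miss, frames {5}
1 → miss, frames {5,1}
9 → miss, frames {5,1,9}
4 → miss, evict 5, frames {1,9,4}
5 → miss, evict 1, frames {9,4,5}
4 → hit
9 → hit
4 → hit
9 → hit
8 → miss, evict 5, frames {4,9,8}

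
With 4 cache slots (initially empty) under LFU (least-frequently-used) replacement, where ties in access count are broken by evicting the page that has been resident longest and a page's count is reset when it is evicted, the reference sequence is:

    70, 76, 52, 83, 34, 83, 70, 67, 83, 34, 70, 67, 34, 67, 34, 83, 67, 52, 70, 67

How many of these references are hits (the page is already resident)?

11

70 → miss, frames {70}
76 → miss, frames {70,76}
52 → miss, frames {70,76,52}
83 → miss, frames {70,76,52,83}
34 → miss, evict 70, frames {76,52,83,34}
83 → hit
70 → miss, evict 76, frames {52,83,34,70}
67 → miss, evict 52, frames {83,34,70,67}
83 → hit
34 → hit
70 → hit
67 → hit
34 → hit
67 → hit
34 → hit
83 → hit
67 → hit
52 → miss, evict 70, frames {83,34,67,52}
70 → miss, evict 52, frames {83,34,67,70}
67 → hit
Hits: 11.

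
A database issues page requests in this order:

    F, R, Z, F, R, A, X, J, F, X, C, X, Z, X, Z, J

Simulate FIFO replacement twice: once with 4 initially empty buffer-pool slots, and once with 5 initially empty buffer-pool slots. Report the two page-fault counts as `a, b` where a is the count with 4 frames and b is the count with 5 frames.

11, 9

4 frames: F F F . . F F F F . F . F F . F → 11 faults.
5 frames: F F F . . F F F F . F . F . . . → 9 faults.
9 < 11: adding a frame reduced faults, as is typical.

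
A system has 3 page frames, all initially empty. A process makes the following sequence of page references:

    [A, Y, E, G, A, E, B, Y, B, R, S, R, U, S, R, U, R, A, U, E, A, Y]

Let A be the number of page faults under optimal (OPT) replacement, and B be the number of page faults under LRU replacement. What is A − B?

Under OPT: F F F F . . F F . F F . F . . . . F . F . F → 12 faults.
Under LRU: F F F F F . F F . F F . F . . . . F . F . F → 13 faults.
A − B = 12 − 13 = -1.

-1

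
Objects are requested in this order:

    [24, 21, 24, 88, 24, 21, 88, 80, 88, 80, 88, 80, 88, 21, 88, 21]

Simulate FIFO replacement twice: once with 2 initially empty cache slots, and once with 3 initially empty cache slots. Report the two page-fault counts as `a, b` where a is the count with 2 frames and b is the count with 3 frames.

9, 4

2 frames: F F . F F F F F . . . . . F F . → 9 faults.
3 frames: F F . F . . . F . . . . . . . . → 4 faults.
4 < 9: adding a frame reduced faults, as is typical.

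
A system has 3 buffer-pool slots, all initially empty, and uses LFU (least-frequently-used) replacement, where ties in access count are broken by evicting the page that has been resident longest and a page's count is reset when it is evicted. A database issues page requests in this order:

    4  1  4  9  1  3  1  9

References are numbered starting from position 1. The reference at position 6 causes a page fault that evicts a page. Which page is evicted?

pos 1: 4 → fault, frames (4)
pos 2: 1 → fault, frames (4 1)
pos 3: 4 → hit
pos 4: 9 → fault, frames (4 1 9)
pos 5: 1 → hit
pos 6: 3 → fault, evict 9, frames (4 1 3)
At position 6, page 9 is evicted.

9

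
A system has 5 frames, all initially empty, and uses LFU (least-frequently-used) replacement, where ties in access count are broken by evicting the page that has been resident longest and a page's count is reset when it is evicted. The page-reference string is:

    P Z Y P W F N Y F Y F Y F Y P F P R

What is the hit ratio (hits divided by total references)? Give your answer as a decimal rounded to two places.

0.61

P: fault, frames [P]
Z: fault, frames [P, Z]
Y: fault, frames [P, Z, Y]
P: hit
W: fault, frames [P, Z, Y, W]
F: fault, frames [P, Z, Y, W, F]
N: fault, evict Z, frames [P, Y, W, F, N]
Y: hit
F: hit
Y: hit
F: hit
Y: hit
F: hit
Y: hit
P: hit
F: hit
P: hit
R: fault, evict W, frames [P, Y, F, N, R]
Hits: 11 of 18 references → 11/18 = 0.6111.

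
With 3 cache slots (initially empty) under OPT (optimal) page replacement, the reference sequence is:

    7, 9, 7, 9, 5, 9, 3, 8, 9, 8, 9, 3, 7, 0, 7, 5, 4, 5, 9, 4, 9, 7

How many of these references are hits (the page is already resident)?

7: miss, frames [7]
9: miss, frames [7, 9]
7: hit
9: hit
5: miss, frames [7, 9, 5]
9: hit
3: miss, evict 5, frames [7, 9, 3]
8: miss, evict 7, frames [9, 3, 8]
9: hit
8: hit
9: hit
3: hit
7: miss, evict 8, frames [9, 3, 7]
0: miss, evict 3, frames [9, 7, 0]
7: hit
5: miss, evict 0, frames [9, 7, 5]
4: miss, evict 7, frames [9, 5, 4]
5: hit
9: hit
4: hit
9: hit
7: miss, evict 4, frames [9, 5, 7]
Hits: 12.

12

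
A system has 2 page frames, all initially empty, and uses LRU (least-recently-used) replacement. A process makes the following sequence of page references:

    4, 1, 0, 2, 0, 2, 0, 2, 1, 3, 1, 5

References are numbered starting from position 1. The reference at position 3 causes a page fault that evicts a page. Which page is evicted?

4

pos 1: 4 → fault, frames (4)
pos 2: 1 → fault, frames (4 1)
pos 3: 0 → fault, evict 4, frames (1 0)
At position 3, page 4 is evicted.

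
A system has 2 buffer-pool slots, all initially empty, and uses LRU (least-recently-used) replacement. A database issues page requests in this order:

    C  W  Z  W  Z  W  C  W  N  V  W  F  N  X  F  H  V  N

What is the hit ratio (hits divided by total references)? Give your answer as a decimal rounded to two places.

0.22

C -> miss, frames (C)
W -> miss, frames (C W)
Z -> miss, evict C, frames (W Z)
W -> hit
Z -> hit
W -> hit
C -> miss, evict Z, frames (W C)
W -> hit
N -> miss, evict C, frames (W N)
V -> miss, evict W, frames (N V)
W -> miss, evict N, frames (V W)
F -> miss, evict V, frames (W F)
N -> miss, evict W, frames (F N)
X -> miss, evict F, frames (N X)
F -> miss, evict N, frames (X F)
H -> miss, evict X, frames (F H)
V -> miss, evict F, frames (H V)
N -> miss, evict H, frames (V N)
Hits: 4 of 18 references → 4/18 = 0.2222.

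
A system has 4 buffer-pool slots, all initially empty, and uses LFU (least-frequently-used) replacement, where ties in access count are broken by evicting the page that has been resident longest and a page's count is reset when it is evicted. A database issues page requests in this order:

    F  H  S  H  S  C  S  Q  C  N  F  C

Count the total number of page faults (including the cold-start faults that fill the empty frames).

F: fault, frames {F}
H: fault, frames {F,H}
S: fault, frames {F,H,S}
H: hit
S: hit
C: fault, frames {F,H,S,C}
S: hit
Q: fault, evict F, frames {H,S,C,Q}
C: hit
N: fault, evict Q, frames {H,S,C,N}
F: fault, evict N, frames {H,S,C,F}
C: hit
Page faults: 7.

7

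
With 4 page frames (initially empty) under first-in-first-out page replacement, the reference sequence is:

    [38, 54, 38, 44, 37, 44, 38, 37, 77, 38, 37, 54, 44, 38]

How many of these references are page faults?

8

38 -> fault, frames (38)
54 -> fault, frames (38 54)
38 -> hit
44 -> fault, frames (38 54 44)
37 -> fault, frames (38 54 44 37)
44 -> hit
38 -> hit
37 -> hit
77 -> fault, evict 38, frames (54 44 37 77)
38 -> fault, evict 54, frames (44 37 77 38)
37 -> hit
54 -> fault, evict 44, frames (37 77 38 54)
44 -> fault, evict 37, frames (77 38 54 44)
38 -> hit
Page faults: 8.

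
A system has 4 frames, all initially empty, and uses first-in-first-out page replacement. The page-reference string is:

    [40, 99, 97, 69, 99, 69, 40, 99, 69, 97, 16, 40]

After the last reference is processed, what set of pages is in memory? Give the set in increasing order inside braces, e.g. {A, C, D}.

{16, 40, 69, 97}

40 → miss, frames (40)
99 → miss, frames (40 99)
97 → miss, frames (40 99 97)
69 → miss, frames (40 99 97 69)
99 → hit
69 → hit
40 → hit
99 → hit
69 → hit
97 → hit
16 → miss, evict 40, frames (99 97 69 16)
40 → miss, evict 99, frames (97 69 16 40)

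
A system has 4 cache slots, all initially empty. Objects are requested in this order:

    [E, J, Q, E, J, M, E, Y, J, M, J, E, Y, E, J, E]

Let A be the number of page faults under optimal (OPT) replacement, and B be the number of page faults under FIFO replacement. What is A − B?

Under OPT: F F F . . F . F . . . . . . . . → 5 faults.
Under FIFO: F F F . . F . F . . . F . . F . → 7 faults.
A − B = 5 − 7 = -2.

-2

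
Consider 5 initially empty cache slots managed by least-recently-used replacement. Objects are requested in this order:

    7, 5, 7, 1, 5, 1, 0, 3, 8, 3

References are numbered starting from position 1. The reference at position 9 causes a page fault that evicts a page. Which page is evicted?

pos 1: 7 -> fault, frames (7)
pos 2: 5 -> fault, frames (7 5)
pos 3: 7 -> hit
pos 4: 1 -> fault, frames (5 7 1)
pos 5: 5 -> hit
pos 6: 1 -> hit
pos 7: 0 -> fault, frames (7 5 1 0)
pos 8: 3 -> fault, frames (7 5 1 0 3)
pos 9: 8 -> fault, evict 7, frames (5 1 0 3 8)
At position 9, page 7 is evicted.

7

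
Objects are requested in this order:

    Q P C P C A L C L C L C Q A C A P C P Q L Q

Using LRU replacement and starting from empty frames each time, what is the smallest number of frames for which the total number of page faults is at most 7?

5

f=1: 22 faults
f=2: 13 faults
f=3: 10 faults
f=4: 8 faults
f=5: 5 faults
Smallest f with faults ≤ 7 is 5.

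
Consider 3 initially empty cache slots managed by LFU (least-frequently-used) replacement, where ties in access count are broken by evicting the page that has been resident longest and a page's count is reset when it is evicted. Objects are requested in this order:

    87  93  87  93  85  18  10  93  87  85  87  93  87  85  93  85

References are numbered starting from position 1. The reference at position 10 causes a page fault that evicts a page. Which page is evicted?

10

pos 1: 87 → miss, frames (87)
pos 2: 93 → miss, frames (87 93)
pos 3: 87 → hit
pos 4: 93 → hit
pos 5: 85 → miss, frames (87 93 85)
pos 6: 18 → miss, evict 85, frames (87 93 18)
pos 7: 10 → miss, evict 18, frames (87 93 10)
pos 8: 93 → hit
pos 9: 87 → hit
pos 10: 85 → miss, evict 10, frames (87 93 85)
At position 10, page 10 is evicted.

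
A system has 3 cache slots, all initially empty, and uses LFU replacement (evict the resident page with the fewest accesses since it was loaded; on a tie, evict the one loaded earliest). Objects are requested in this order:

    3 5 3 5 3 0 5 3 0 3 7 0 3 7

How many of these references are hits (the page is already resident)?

8

3 -> fault, frames [3]
5 -> fault, frames [3, 5]
3 -> hit
5 -> hit
3 -> hit
0 -> fault, frames [3, 5, 0]
5 -> hit
3 -> hit
0 -> hit
3 -> hit
7 -> fault, evict 0, frames [3, 5, 7]
0 -> fault, evict 7, frames [3, 5, 0]
3 -> hit
7 -> fault, evict 0, frames [3, 5, 7]
Hits: 8.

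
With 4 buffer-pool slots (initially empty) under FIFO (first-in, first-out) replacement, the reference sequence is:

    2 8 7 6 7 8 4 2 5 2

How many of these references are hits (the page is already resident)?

2 → fault, frames {2}
8 → fault, frames {2,8}
7 → fault, frames {2,8,7}
6 → fault, frames {2,8,7,6}
7 → hit
8 → hit
4 → fault, evict 2, frames {8,7,6,4}
2 → fault, evict 8, frames {7,6,4,2}
5 → fault, evict 7, frames {6,4,2,5}
2 → hit
Hits: 3.

3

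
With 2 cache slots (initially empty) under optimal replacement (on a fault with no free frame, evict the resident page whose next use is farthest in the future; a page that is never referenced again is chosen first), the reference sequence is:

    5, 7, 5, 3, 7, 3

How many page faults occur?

5: miss, frames (5)
7: miss, frames (5 7)
5: hit
3: miss, evict 5, frames (7 3)
7: hit
3: hit
Page faults: 3.

3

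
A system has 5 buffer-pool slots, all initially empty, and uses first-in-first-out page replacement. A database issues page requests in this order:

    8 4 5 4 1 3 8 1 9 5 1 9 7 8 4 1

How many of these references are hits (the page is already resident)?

8 → miss, frames (8)
4 → miss, frames (8 4)
5 → miss, frames (8 4 5)
4 → hit
1 → miss, frames (8 4 5 1)
3 → miss, frames (8 4 5 1 3)
8 → hit
1 → hit
9 → miss, evict 8, frames (4 5 1 3 9)
5 → hit
1 → hit
9 → hit
7 → miss, evict 4, frames (5 1 3 9 7)
8 → miss, evict 5, frames (1 3 9 7 8)
4 → miss, evict 1, frames (3 9 7 8 4)
1 → miss, evict 3, frames (9 7 8 4 1)
Hits: 6.

6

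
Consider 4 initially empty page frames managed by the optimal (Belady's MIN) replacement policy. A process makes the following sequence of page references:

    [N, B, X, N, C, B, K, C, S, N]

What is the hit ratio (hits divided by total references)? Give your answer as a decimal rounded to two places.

N: miss, frames (N)
B: miss, frames (N B)
X: miss, frames (N B X)
N: hit
C: miss, frames (N B X C)
B: hit
K: miss, evict X, frames (N B C K)
C: hit
S: miss, evict K, frames (N B C S)
N: hit
Hits: 4 of 10 references → 4/10 = 0.4000.

0.40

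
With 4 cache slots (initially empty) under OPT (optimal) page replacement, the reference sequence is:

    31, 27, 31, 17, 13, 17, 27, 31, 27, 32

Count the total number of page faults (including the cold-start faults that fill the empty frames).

5

31 -> fault, frames [31]
27 -> fault, frames [31, 27]
31 -> hit
17 -> fault, frames [31, 27, 17]
13 -> fault, frames [31, 27, 17, 13]
17 -> hit
27 -> hit
31 -> hit
27 -> hit
32 -> fault, evict 13, frames [31, 27, 17, 32]
Page faults: 5.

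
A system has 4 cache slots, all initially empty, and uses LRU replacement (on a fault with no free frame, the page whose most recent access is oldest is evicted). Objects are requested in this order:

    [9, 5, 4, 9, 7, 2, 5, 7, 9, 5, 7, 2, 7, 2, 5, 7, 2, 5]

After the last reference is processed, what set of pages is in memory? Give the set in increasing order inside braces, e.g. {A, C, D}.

{2, 5, 7, 9}

9 -> miss, frames (9)
5 -> miss, frames (9 5)
4 -> miss, frames (9 5 4)
9 -> hit
7 -> miss, frames (5 4 9 7)
2 -> miss, evict 5, frames (4 9 7 2)
5 -> miss, evict 4, frames (9 7 2 5)
7 -> hit
9 -> hit
5 -> hit
7 -> hit
2 -> hit
7 -> hit
2 -> hit
5 -> hit
7 -> hit
2 -> hit
5 -> hit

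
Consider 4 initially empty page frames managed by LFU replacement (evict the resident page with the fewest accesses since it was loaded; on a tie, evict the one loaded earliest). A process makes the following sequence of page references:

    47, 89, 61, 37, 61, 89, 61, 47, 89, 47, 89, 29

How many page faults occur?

5

47 → fault, frames [47]
89 → fault, frames [47, 89]
61 → fault, frames [47, 89, 61]
37 → fault, frames [47, 89, 61, 37]
61 → hit
89 → hit
61 → hit
47 → hit
89 → hit
47 → hit
89 → hit
29 → fault, evict 37, frames [47, 89, 61, 29]
Page faults: 5.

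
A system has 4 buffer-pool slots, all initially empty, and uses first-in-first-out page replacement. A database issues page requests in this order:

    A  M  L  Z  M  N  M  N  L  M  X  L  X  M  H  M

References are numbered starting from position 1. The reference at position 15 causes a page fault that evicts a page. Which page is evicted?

Z

pos 1: A → miss, frames {A}
pos 2: M → miss, frames {A,M}
pos 3: L → miss, frames {A,M,L}
pos 4: Z → miss, frames {A,M,L,Z}
pos 5: M → hit
pos 6: N → miss, evict A, frames {M,L,Z,N}
pos 7: M → hit
pos 8: N → hit
pos 9: L → hit
pos 10: M → hit
pos 11: X → miss, evict M, frames {L,Z,N,X}
pos 12: L → hit
pos 13: X → hit
pos 14: M → miss, evict L, frames {Z,N,X,M}
pos 15: H → miss, evict Z, frames {N,X,M,H}
At position 15, page Z is evicted.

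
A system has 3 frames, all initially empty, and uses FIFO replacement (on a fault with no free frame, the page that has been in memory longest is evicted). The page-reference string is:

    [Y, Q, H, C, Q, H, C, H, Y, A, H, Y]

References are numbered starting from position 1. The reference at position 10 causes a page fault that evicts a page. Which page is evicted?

H

pos 1: Y -> fault, frames {Y}
pos 2: Q -> fault, frames {Y,Q}
pos 3: H -> fault, frames {Y,Q,H}
pos 4: C -> fault, evict Y, frames {Q,H,C}
pos 5: Q -> hit
pos 6: H -> hit
pos 7: C -> hit
pos 8: H -> hit
pos 9: Y -> fault, evict Q, frames {H,C,Y}
pos 10: A -> fault, evict H, frames {C,Y,A}
At position 10, page H is evicted.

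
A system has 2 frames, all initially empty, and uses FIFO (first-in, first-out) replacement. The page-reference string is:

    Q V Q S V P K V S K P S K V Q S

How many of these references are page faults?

14

Q → miss, frames {Q}
V → miss, frames {Q,V}
Q → hit
S → miss, evict Q, frames {V,S}
V → hit
P → miss, evict V, frames {S,P}
K → miss, evict S, frames {P,K}
V → miss, evict P, frames {K,V}
S → miss, evict K, frames {V,S}
K → miss, evict V, frames {S,K}
P → miss, evict S, frames {K,P}
S → miss, evict K, frames {P,S}
K → miss, evict P, frames {S,K}
V → miss, evict S, frames {K,V}
Q → miss, evict K, frames {V,Q}
S → miss, evict V, frames {Q,S}
Page faults: 14.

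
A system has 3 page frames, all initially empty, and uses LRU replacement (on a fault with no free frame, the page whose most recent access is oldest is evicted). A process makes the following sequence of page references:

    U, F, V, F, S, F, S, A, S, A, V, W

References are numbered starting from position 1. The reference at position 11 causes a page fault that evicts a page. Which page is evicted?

pos 1: U: fault, frames {U}
pos 2: F: fault, frames {U,F}
pos 3: V: fault, frames {U,F,V}
pos 4: F: hit
pos 5: S: fault, evict U, frames {V,F,S}
pos 6: F: hit
pos 7: S: hit
pos 8: A: fault, evict V, frames {F,S,A}
pos 9: S: hit
pos 10: A: hit
pos 11: V: fault, evict F, frames {S,A,V}
At position 11, page F is evicted.

F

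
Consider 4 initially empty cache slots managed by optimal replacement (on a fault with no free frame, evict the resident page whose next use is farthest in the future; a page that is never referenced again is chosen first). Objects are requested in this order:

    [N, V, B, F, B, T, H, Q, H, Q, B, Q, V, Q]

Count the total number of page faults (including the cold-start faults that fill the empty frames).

7

N → fault, frames [N]
V → fault, frames [N, V]
B → fault, frames [N, V, B]
F → fault, frames [N, V, B, F]
B → hit
T → fault, evict F, frames [N, V, B, T]
H → fault, evict T, frames [N, V, B, H]
Q → fault, evict N, frames [V, B, H, Q]
H → hit
Q → hit
B → hit
Q → hit
V → hit
Q → hit
Page faults: 7.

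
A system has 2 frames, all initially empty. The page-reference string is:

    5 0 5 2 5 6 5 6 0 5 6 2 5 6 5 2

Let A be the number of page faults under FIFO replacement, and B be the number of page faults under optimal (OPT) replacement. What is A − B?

3

Under FIFO: F F . F F F . . F F F F F F . F → 12 faults.
Under OPT: F F . F . F . . F . F F . F . F → 9 faults.
A − B = 12 − 9 = 3.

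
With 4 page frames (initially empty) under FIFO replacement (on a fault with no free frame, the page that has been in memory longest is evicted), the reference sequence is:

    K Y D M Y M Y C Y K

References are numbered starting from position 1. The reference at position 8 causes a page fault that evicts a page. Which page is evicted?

pos 1: K -> miss, frames {K}
pos 2: Y -> miss, frames {K,Y}
pos 3: D -> miss, frames {K,Y,D}
pos 4: M -> miss, frames {K,Y,D,M}
pos 5: Y -> hit
pos 6: M -> hit
pos 7: Y -> hit
pos 8: C -> miss, evict K, frames {Y,D,M,C}
At position 8, page K is evicted.

K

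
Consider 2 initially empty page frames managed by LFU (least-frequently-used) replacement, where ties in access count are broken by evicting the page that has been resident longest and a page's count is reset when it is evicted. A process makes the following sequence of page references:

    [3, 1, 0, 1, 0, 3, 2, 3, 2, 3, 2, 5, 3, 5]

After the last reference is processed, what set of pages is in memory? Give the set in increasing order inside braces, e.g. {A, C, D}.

3 → fault, frames (3)
1 → fault, frames (3 1)
0 → fault, evict 3, frames (1 0)
1 → hit
0 → hit
3 → fault, evict 1, frames (0 3)
2 → fault, evict 3, frames (0 2)
3 → fault, evict 2, frames (0 3)
2 → fault, evict 3, frames (0 2)
3 → fault, evict 2, frames (0 3)
2 → fault, evict 3, frames (0 2)
5 → fault, evict 2, frames (0 5)
3 → fault, evict 5, frames (0 3)
5 → fault, evict 3, frames (0 5)

{0, 5}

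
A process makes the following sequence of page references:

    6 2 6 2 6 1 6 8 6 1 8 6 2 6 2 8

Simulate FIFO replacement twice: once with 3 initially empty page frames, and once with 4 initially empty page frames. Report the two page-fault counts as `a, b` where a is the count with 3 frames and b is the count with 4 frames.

6, 4

3 frames: F F . . . F . F F . . . F . . . → 6 faults.
4 frames: F F . . . F . F . . . . . . . . → 4 faults.
4 < 6: adding a frame reduced faults, as is typical.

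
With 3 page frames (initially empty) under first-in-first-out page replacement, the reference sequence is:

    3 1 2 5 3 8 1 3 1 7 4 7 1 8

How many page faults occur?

3: fault, frames {3}
1: fault, frames {3,1}
2: fault, frames {3,1,2}
5: fault, evict 3, frames {1,2,5}
3: fault, evict 1, frames {2,5,3}
8: fault, evict 2, frames {5,3,8}
1: fault, evict 5, frames {3,8,1}
3: hit
1: hit
7: fault, evict 3, frames {8,1,7}
4: fault, evict 8, frames {1,7,4}
7: hit
1: hit
8: fault, evict 1, frames {7,4,8}
Page faults: 10.

10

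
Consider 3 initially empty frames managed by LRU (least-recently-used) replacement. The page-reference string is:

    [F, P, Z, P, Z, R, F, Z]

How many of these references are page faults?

F: miss, frames {F}
P: miss, frames {F,P}
Z: miss, frames {F,P,Z}
P: hit
Z: hit
R: miss, evict F, frames {P,Z,R}
F: miss, evict P, frames {Z,R,F}
Z: hit
Page faults: 5.

5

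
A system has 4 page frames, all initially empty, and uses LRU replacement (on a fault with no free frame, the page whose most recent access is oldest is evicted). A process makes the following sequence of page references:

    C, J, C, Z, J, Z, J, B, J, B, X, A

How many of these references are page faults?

C → miss, frames [C]
J → miss, frames [C, J]
C → hit
Z → miss, frames [J, C, Z]
J → hit
Z → hit
J → hit
B → miss, frames [C, Z, J, B]
J → hit
B → hit
X → miss, evict C, frames [Z, J, B, X]
A → miss, evict Z, frames [J, B, X, A]
Page faults: 6.

6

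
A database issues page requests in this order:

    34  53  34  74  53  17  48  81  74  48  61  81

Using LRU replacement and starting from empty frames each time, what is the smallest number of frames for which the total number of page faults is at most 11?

f=1: 12 faults
f=2: 11 faults
f=3: 9 faults
f=4: 8 faults
f=5: 7 faults
f=6: 7 faults
f=7: 7 faults
Smallest f with faults ≤ 11 is 2.

2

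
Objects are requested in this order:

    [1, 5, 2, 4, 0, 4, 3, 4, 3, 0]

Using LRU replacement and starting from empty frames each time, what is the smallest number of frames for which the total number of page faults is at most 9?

2

f=1: 10 faults
f=2: 7 faults
f=3: 6 faults
f=4: 6 faults
f=5: 6 faults
f=6: 6 faults
Smallest f with faults ≤ 9 is 2.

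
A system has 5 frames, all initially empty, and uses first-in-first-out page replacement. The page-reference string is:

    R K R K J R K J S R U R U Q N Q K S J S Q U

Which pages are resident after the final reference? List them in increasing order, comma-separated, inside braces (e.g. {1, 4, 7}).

{J, K, N, S, U}

R: miss, frames [R]
K: miss, frames [R, K]
R: hit
K: hit
J: miss, frames [R, K, J]
R: hit
K: hit
J: hit
S: miss, frames [R, K, J, S]
R: hit
U: miss, frames [R, K, J, S, U]
R: hit
U: hit
Q: miss, evict R, frames [K, J, S, U, Q]
N: miss, evict K, frames [J, S, U, Q, N]
Q: hit
K: miss, evict J, frames [S, U, Q, N, K]
S: hit
J: miss, evict S, frames [U, Q, N, K, J]
S: miss, evict U, frames [Q, N, K, J, S]
Q: hit
U: miss, evict Q, frames [N, K, J, S, U]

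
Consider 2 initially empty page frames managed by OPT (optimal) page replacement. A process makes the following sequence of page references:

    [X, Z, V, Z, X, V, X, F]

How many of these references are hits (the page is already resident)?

X → fault, frames (X)
Z → fault, frames (X Z)
V → fault, evict X, frames (Z V)
Z → hit
X → fault, evict Z, frames (V X)
V → hit
X → hit
F → fault, evict X, frames (V F)
Hits: 3.

3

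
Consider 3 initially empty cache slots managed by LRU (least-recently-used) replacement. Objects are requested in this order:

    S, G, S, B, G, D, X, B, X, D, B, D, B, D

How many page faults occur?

6

S: fault, frames (S)
G: fault, frames (S G)
S: hit
B: fault, frames (G S B)
G: hit
D: fault, evict S, frames (B G D)
X: fault, evict B, frames (G D X)
B: fault, evict G, frames (D X B)
X: hit
D: hit
B: hit
D: hit
B: hit
D: hit
Page faults: 6.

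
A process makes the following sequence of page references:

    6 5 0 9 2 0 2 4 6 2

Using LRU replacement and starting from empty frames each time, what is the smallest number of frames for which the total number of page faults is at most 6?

f=1: 10 faults
f=2: 9 faults
f=3: 7 faults
f=4: 7 faults
f=5: 7 faults
f=6: 6 faults
Smallest f with faults ≤ 6 is 6.

6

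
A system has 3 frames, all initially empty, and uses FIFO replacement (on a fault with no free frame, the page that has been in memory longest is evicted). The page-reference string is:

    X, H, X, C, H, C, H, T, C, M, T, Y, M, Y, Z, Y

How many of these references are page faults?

X: miss, frames [X]
H: miss, frames [X, H]
X: hit
C: miss, frames [X, H, C]
H: hit
C: hit
H: hit
T: miss, evict X, frames [H, C, T]
C: hit
M: miss, evict H, frames [C, T, M]
T: hit
Y: miss, evict C, frames [T, M, Y]
M: hit
Y: hit
Z: miss, evict T, frames [M, Y, Z]
Y: hit
Page faults: 7.

7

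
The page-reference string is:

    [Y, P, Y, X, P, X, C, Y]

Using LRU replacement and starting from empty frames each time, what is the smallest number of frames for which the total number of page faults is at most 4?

f=1: 8 faults
f=2: 6 faults
f=3: 5 faults
f=4: 4 faults
Smallest f with faults ≤ 4 is 4.

4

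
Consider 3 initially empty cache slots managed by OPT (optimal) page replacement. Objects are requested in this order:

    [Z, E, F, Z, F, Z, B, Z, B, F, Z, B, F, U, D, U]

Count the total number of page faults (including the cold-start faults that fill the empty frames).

6

Z: fault, frames (Z)
E: fault, frames (Z E)
F: fault, frames (Z E F)
Z: hit
F: hit
Z: hit
B: fault, evict E, frames (Z F B)
Z: hit
B: hit
F: hit
Z: hit
B: hit
F: hit
U: fault, evict B, frames (Z F U)
D: fault, evict F, frames (Z U D)
U: hit
Page faults: 6.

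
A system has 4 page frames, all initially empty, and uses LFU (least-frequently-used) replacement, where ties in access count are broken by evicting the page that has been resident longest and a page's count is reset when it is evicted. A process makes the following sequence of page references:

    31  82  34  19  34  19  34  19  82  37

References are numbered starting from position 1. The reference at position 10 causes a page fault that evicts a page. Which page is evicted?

31

pos 1: 31: miss, frames {31}
pos 2: 82: miss, frames {31,82}
pos 3: 34: miss, frames {31,82,34}
pos 4: 19: miss, frames {31,82,34,19}
pos 5: 34: hit
pos 6: 19: hit
pos 7: 34: hit
pos 8: 19: hit
pos 9: 82: hit
pos 10: 37: miss, evict 31, frames {82,34,19,37}
At position 10, page 31 is evicted.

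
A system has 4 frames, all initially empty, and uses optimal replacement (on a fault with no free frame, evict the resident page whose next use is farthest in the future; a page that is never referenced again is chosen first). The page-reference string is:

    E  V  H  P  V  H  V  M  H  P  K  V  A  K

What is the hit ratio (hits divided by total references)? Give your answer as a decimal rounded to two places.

E → miss, frames (E)
V → miss, frames (E V)
H → miss, frames (E V H)
P → miss, frames (E V H P)
V → hit
H → hit
V → hit
M → miss, evict E, frames (V H P M)
H → hit
P → hit
K → miss, evict M, frames (V H P K)
V → hit
A → miss, evict P, frames (V H K A)
K → hit
Hits: 7 of 14 references → 7/14 = 0.5000.

0.50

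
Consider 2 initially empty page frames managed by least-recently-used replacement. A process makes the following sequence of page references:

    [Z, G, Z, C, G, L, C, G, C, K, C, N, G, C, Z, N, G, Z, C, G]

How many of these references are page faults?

17

Z: fault, frames (Z)
G: fault, frames (Z G)
Z: hit
C: fault, evict G, frames (Z C)
G: fault, evict Z, frames (C G)
L: fault, evict C, frames (G L)
C: fault, evict G, frames (L C)
G: fault, evict L, frames (C G)
C: hit
K: fault, evict G, frames (C K)
C: hit
N: fault, evict K, frames (C N)
G: fault, evict C, frames (N G)
C: fault, evict N, frames (G C)
Z: fault, evict G, frames (C Z)
N: fault, evict C, frames (Z N)
G: fault, evict Z, frames (N G)
Z: fault, evict N, frames (G Z)
C: fault, evict G, frames (Z C)
G: fault, evict Z, frames (C G)
Page faults: 17.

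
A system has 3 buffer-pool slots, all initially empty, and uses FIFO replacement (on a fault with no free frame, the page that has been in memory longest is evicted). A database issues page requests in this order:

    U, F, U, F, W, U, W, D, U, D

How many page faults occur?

U: miss, frames [U]
F: miss, frames [U, F]
U: hit
F: hit
W: miss, frames [U, F, W]
U: hit
W: hit
D: miss, evict U, frames [F, W, D]
U: miss, evict F, frames [W, D, U]
D: hit
Page faults: 5.

5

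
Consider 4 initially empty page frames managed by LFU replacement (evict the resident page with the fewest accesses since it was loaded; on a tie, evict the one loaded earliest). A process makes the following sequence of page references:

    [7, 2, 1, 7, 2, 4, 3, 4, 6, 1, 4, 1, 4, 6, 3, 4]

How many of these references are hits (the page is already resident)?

7: fault, frames (7)
2: fault, frames (7 2)
1: fault, frames (7 2 1)
7: hit
2: hit
4: fault, frames (7 2 1 4)
3: fault, evict 1, frames (7 2 4 3)
4: hit
6: fault, evict 3, frames (7 2 4 6)
1: fault, evict 6, frames (7 2 4 1)
4: hit
1: hit
4: hit
6: fault, evict 7, frames (2 4 1 6)
3: fault, evict 6, frames (2 4 1 3)
4: hit
Hits: 7.

7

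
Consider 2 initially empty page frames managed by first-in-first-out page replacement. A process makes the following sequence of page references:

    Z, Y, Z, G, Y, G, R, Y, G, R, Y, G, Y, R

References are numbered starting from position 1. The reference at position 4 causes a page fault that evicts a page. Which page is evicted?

pos 1: Z -> miss, frames {Z}
pos 2: Y -> miss, frames {Z,Y}
pos 3: Z -> hit
pos 4: G -> miss, evict Z, frames {Y,G}
At position 4, page Z is evicted.

Z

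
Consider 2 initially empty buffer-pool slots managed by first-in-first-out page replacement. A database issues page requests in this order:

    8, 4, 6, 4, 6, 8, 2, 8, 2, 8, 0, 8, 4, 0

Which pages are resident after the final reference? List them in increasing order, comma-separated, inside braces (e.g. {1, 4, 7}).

8: fault, frames {8}
4: fault, frames {8,4}
6: fault, evict 8, frames {4,6}
4: hit
6: hit
8: fault, evict 4, frames {6,8}
2: fault, evict 6, frames {8,2}
8: hit
2: hit
8: hit
0: fault, evict 8, frames {2,0}
8: fault, evict 2, frames {0,8}
4: fault, evict 0, frames {8,4}
0: fault, evict 8, frames {4,0}

{0, 4}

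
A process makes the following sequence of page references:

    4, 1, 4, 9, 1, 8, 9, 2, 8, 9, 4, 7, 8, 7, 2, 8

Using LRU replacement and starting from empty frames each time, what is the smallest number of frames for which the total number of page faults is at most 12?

3

f=1: 16 faults
f=2: 14 faults
f=3: 9 faults
f=4: 8 faults
f=5: 6 faults
f=6: 6 faults
Smallest f with faults ≤ 12 is 3.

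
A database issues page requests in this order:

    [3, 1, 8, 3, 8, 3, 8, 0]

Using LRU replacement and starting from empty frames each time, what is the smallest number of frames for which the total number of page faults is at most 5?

f=1: 8 faults
f=2: 5 faults
f=3: 4 faults
f=4: 4 faults
Smallest f with faults ≤ 5 is 2.

2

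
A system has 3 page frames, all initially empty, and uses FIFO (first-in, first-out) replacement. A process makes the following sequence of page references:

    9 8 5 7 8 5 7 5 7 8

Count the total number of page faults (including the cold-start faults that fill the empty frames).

4

9: miss, frames (9)
8: miss, frames (9 8)
5: miss, frames (9 8 5)
7: miss, evict 9, frames (8 5 7)
8: hit
5: hit
7: hit
5: hit
7: hit
8: hit
Page faults: 4.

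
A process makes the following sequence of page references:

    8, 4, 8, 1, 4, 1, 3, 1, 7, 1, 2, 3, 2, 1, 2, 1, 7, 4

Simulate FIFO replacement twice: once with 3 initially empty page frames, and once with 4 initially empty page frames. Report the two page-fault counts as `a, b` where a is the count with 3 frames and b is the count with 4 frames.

3 frames: F F . F . . F . F . F . . F . . . F → 8 faults.
4 frames: F F . F . . F . F . F . . . . . . F → 7 faults.
7 < 8: adding a frame reduced faults, as is typical.

8, 7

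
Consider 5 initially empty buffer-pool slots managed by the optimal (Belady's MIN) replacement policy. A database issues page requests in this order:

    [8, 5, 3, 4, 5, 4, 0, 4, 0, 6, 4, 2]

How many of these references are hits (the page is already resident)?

5

8 → fault, frames [8]
5 → fault, frames [8, 5]
3 → fault, frames [8, 5, 3]
4 → fault, frames [8, 5, 3, 4]
5 → hit
4 → hit
0 → fault, frames [8, 5, 3, 4, 0]
4 → hit
0 → hit
6 → fault, evict 0, frames [8, 5, 3, 4, 6]
4 → hit
2 → fault, evict 6, frames [8, 5, 3, 4, 2]
Hits: 5.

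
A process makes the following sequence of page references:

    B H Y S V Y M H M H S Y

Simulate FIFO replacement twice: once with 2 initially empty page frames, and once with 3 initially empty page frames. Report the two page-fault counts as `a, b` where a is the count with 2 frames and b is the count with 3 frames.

10, 9

2 frames: F F F F F F F F . . F F → 10 faults.
3 frames: F F F F F . F F . . F F → 9 faults.
9 < 10: adding a frame reduced faults, as is typical.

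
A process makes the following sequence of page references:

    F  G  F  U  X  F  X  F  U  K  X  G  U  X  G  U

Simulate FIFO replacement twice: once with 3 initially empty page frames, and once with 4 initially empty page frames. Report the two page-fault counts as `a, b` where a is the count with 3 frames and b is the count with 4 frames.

3 frames: F F . F F F . . . F . F F F . . → 9 faults.
4 frames: F F . F F . . . . F . . . . . . → 5 faults.
5 < 9: adding a frame reduced faults, as is typical.

9, 5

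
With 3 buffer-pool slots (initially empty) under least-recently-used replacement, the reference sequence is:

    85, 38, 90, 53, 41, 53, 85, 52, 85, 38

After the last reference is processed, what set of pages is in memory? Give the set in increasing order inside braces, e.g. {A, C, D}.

{38, 52, 85}

85: miss, frames {85}
38: miss, frames {85,38}
90: miss, frames {85,38,90}
53: miss, evict 85, frames {38,90,53}
41: miss, evict 38, frames {90,53,41}
53: hit
85: miss, evict 90, frames {41,53,85}
52: miss, evict 41, frames {53,85,52}
85: hit
38: miss, evict 53, frames {52,85,38}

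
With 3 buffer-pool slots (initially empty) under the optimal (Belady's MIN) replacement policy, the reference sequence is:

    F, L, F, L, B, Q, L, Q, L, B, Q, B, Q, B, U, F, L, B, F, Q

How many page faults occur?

F: miss, frames {F}
L: miss, frames {F,L}
F: hit
L: hit
B: miss, frames {F,L,B}
Q: miss, evict F, frames {L,B,Q}
L: hit
Q: hit
L: hit
B: hit
Q: hit
B: hit
Q: hit
B: hit
U: miss, evict Q, frames {L,B,U}
F: miss, evict U, frames {L,B,F}
L: hit
B: hit
F: hit
Q: miss, evict F, frames {L,B,Q}
Page faults: 7.

7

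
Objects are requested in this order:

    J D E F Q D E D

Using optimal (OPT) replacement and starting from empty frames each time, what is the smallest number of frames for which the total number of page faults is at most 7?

2

f=1: 8 faults
f=2: 6 faults
f=3: 5 faults
f=4: 5 faults
f=5: 5 faults
Smallest f with faults ≤ 7 is 2.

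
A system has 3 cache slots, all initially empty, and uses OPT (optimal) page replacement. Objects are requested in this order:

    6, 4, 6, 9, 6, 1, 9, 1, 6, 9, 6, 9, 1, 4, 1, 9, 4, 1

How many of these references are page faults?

6: fault, frames {6}
4: fault, frames {6,4}
6: hit
9: fault, frames {6,4,9}
6: hit
1: fault, evict 4, frames {6,9,1}
9: hit
1: hit
6: hit
9: hit
6: hit
9: hit
1: hit
4: fault, evict 6, frames {9,1,4}
1: hit
9: hit
4: hit
1: hit
Page faults: 5.

5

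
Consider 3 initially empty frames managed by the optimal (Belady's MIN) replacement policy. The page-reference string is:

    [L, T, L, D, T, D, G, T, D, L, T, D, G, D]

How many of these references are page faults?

6

L: miss, frames {L}
T: miss, frames {L,T}
L: hit
D: miss, frames {L,T,D}
T: hit
D: hit
G: miss, evict L, frames {T,D,G}
T: hit
D: hit
L: miss, evict G, frames {T,D,L}
T: hit
D: hit
G: miss, evict L, frames {T,D,G}
D: hit
Page faults: 6.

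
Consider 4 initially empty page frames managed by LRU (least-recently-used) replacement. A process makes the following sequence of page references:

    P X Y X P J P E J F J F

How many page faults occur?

6

P: miss, frames [P]
X: miss, frames [P, X]
Y: miss, frames [P, X, Y]
X: hit
P: hit
J: miss, frames [Y, X, P, J]
P: hit
E: miss, evict Y, frames [X, J, P, E]
J: hit
F: miss, evict X, frames [P, E, J, F]
J: hit
F: hit
Page faults: 6.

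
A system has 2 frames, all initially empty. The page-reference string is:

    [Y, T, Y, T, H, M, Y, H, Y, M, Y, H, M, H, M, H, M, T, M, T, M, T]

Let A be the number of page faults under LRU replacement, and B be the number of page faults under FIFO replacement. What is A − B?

Under LRU: F F . . F F F F . F . F F . . . . F . . . . → 10 faults.
Under FIFO: F F . . F F F F . F F F F . . . . F . . . . → 11 faults.
A − B = 10 − 11 = -1.

-1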